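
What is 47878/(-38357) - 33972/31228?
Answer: -699549547/299453099 ≈ -2.3361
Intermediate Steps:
47878/(-38357) - 33972/31228 = 47878*(-1/38357) - 33972*1/31228 = -47878/38357 - 8493/7807 = -699549547/299453099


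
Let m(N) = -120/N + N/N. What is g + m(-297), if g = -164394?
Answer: -16274867/99 ≈ -1.6439e+5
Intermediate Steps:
m(N) = 1 - 120/N (m(N) = -120/N + 1 = 1 - 120/N)
g + m(-297) = -164394 + (-120 - 297)/(-297) = -164394 - 1/297*(-417) = -164394 + 139/99 = -16274867/99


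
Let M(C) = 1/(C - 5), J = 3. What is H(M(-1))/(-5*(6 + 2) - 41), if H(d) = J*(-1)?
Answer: 1/27 ≈ 0.037037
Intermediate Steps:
M(C) = 1/(-5 + C)
H(d) = -3 (H(d) = 3*(-1) = -3)
H(M(-1))/(-5*(6 + 2) - 41) = -3/(-5*(6 + 2) - 41) = -3/(-5*8 - 41) = -3/(-40 - 41) = -3/(-81) = -3*(-1/81) = 1/27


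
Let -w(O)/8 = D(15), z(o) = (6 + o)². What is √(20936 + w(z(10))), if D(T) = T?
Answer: 4*√1301 ≈ 144.28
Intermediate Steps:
w(O) = -120 (w(O) = -8*15 = -120)
√(20936 + w(z(10))) = √(20936 - 120) = √20816 = 4*√1301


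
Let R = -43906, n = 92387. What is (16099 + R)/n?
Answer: -27807/92387 ≈ -0.30098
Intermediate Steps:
(16099 + R)/n = (16099 - 43906)/92387 = -27807*1/92387 = -27807/92387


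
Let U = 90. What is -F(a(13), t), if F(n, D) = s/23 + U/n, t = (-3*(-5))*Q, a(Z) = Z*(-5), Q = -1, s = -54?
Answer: 1116/299 ≈ 3.7324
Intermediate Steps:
a(Z) = -5*Z
t = -15 (t = -3*(-5)*(-1) = 15*(-1) = -15)
F(n, D) = -54/23 + 90/n
-F(a(13), t) = -(-54/23 + 90/((-5*13))) = -(-54/23 + 90/(-65)) = -(-54/23 + 90*(-1/65)) = -(-54/23 - 18/13) = -1*(-1116/299) = 1116/299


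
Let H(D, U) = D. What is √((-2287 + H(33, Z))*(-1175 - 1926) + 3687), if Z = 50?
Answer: √6993341 ≈ 2644.5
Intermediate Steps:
√((-2287 + H(33, Z))*(-1175 - 1926) + 3687) = √((-2287 + 33)*(-1175 - 1926) + 3687) = √(-2254*(-3101) + 3687) = √(6989654 + 3687) = √6993341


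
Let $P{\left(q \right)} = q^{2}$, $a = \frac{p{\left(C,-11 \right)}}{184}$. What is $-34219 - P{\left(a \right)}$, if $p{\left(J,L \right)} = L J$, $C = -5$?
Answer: $- \frac{1158521489}{33856} \approx -34219.0$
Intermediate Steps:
$p{\left(J,L \right)} = J L$
$a = \frac{55}{184}$ ($a = \frac{\left(-5\right) \left(-11\right)}{184} = 55 \cdot \frac{1}{184} = \frac{55}{184} \approx 0.29891$)
$-34219 - P{\left(a \right)} = -34219 - \left(\frac{55}{184}\right)^{2} = -34219 - \frac{3025}{33856} = - \frac{1158521489}{33856}$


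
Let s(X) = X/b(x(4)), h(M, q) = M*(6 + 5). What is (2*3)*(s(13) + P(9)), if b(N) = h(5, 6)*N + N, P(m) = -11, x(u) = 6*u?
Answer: -14771/224 ≈ -65.942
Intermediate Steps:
h(M, q) = 11*M (h(M, q) = M*11 = 11*M)
b(N) = 56*N (b(N) = (11*5)*N + N = 55*N + N = 56*N)
s(X) = X/1344 (s(X) = X/((56*(6*4))) = X/((56*24)) = X/1344)
(2*3)*(s(13) + P(9)) = (2*3)*((1/1344)*13 - 11) = 6*(13/1344 - 11) = 6*(-14771/1344) = -14771/224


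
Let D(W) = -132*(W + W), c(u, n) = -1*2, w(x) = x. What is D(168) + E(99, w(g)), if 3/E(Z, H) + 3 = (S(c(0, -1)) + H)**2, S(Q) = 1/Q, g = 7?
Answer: -6963252/157 ≈ -44352.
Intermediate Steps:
c(u, n) = -2
S(Q) = 1/Q
E(Z, H) = 3/(-3 + (-1/2 + H)**2) (E(Z, H) = 3/(-3 + (1/(-2) + H)**2) = 3/(-3 + (-1/2 + H)**2))
D(W) = -264*W
D(168) + E(99, w(g)) = -264*168 + 12/(-12 + (-1 + 2*7)**2) = -44352 + 12/(-12 + (-1 + 14)**2) = -44352 + 12/(-12 + 13**2) = -44352 + 12/(-12 + 169) = -44352 + 12/157 = -6963252/157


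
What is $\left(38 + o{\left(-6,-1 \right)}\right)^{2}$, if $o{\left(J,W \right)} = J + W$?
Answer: $961$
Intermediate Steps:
$\left(38 + o{\left(-6,-1 \right)}\right)^{2} = \left(38 - 7\right)^{2} = 31^{2} = 961$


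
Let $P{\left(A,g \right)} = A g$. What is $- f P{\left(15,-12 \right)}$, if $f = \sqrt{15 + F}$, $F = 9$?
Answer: $360 \sqrt{6} \approx 881.82$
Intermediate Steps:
$f = 2 \sqrt{6}$ ($f = \sqrt{15 + 9} = \sqrt{24} = 2 \sqrt{6} \approx 4.899$)
$- f P{\left(15,-12 \right)} = - 2 \sqrt{6} \cdot 15 \left(-12\right) = - 2 \sqrt{6} \left(-180\right) = - \left(-360\right) \sqrt{6} = 360 \sqrt{6}$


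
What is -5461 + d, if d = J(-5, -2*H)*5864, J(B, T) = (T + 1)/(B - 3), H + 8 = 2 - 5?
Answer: -22320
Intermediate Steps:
H = -11 (H = -8 + (2 - 5) = -8 - 3 = -11)
J(B, T) = (1 + T)/(-3 + B)
d = -16859 (d = ((1 - 2*(-11))/(-3 - 5))*5864 = ((1 + 22)/(-8))*5864 = -⅛*23*5864 = -23/8*5864 = -16859)
-5461 + d = -5461 - 16859 = -22320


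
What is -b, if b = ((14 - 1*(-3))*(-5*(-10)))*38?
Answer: -32300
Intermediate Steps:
b = 32300 (b = ((14 + 3)*50)*38 = (17*50)*38 = 850*38 = 32300)
-b = -1*32300 = -32300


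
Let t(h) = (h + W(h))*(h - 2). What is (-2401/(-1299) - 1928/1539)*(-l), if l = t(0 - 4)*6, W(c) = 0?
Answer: -6350224/74043 ≈ -85.764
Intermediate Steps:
t(h) = h*(-2 + h) (t(h) = (h + 0)*(h - 2) = h*(-2 + h))
l = 144 (l = ((0 - 4)*(-2 + (0 - 4)))*6 = -4*(-2 - 4)*6 = -4*(-6)*6 = 24*6 = 144)
(-2401/(-1299) - 1928/1539)*(-l) = (-2401/(-1299) - 1928/1539)*(-1*144) = (-2401*(-1/1299) - 1928*1/1539)*(-144) = (2401/1299 - 1928/1539)*(-144) = (396889/666387)*(-144) = -6350224/74043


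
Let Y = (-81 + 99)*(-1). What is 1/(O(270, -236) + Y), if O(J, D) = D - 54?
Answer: -1/308 ≈ -0.0032468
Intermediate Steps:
O(J, D) = -54 + D
Y = -18 (Y = 18*(-1) = -18)
1/(O(270, -236) + Y) = 1/((-54 - 236) - 18) = 1/(-290 - 18) = 1/(-308) = -1/308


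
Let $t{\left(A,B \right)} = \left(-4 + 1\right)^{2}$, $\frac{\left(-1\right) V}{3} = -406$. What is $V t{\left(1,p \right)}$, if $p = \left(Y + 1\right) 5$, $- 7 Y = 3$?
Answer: $10962$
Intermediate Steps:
$V = 1218$ ($V = \left(-3\right) \left(-406\right) = 1218$)
$Y = - \frac{3}{7}$ ($Y = \left(- \frac{1}{7}\right) 3 = - \frac{3}{7} \approx -0.42857$)
$p = \frac{20}{7}$ ($p = \left(- \frac{3}{7} + 1\right) 5 = \frac{4}{7} \cdot 5 = \frac{20}{7} \approx 2.8571$)
$t{\left(A,B \right)} = 9$ ($t{\left(A,B \right)} = \left(-3\right)^{2} = 9$)
$V t{\left(1,p \right)} = 1218 \cdot 9 = 10962$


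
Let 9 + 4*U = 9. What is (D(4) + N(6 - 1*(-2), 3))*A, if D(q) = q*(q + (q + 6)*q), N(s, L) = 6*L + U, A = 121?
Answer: 23474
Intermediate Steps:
U = 0 (U = -9/4 + (¼)*9 = -9/4 + 9/4 = 0)
N(s, L) = 6*L (N(s, L) = 6*L + 0 = 6*L)
D(q) = q*(q + q*(6 + q)) (D(q) = q*(q + (6 + q)*q) = q*(q + q*(6 + q)))
(D(4) + N(6 - 1*(-2), 3))*A = (4²*(7 + 4) + 6*3)*121 = (16*11 + 18)*121 = (176 + 18)*121 = 194*121 = 23474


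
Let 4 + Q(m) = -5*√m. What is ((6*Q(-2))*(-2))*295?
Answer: 14160 + 17700*I*√2 ≈ 14160.0 + 25032.0*I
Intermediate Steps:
Q(m) = -4 - 5*√m
((6*Q(-2))*(-2))*295 = ((6*(-4 - 5*I*√2))*(-2))*295 = ((-24 - 30*I*√2)*(-2))*295 = (48 + 60*I*√2)*295 = 14160 + 17700*I*√2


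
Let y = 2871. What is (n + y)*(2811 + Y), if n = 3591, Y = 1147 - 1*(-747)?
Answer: 30403710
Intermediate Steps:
Y = 1894 (Y = 1147 + 747 = 1894)
(n + y)*(2811 + Y) = (3591 + 2871)*(2811 + 1894) = 6462*4705 = 30403710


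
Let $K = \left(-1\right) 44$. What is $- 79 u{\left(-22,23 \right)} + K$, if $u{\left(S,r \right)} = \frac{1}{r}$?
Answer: $- \frac{1091}{23} \approx -47.435$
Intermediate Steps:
$K = -44$
$- 79 u{\left(-22,23 \right)} + K = - \frac{79}{23} - 44 = - \frac{1091}{23}$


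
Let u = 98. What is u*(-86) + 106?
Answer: -8322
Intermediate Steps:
u*(-86) + 106 = 98*(-86) + 106 = -8428 + 106 = -8322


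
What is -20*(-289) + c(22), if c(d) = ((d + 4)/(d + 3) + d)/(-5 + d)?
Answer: 2457076/425 ≈ 5781.4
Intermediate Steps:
c(d) = (d + (4 + d)/(3 + d))/(-5 + d) (c(d) = ((4 + d)/(3 + d) + d)/(-5 + d) = (d + (4 + d)/(3 + d))/(-5 + d))
-20*(-289) + c(22) = -20*(-289) + (4 + 22² + 4*22)/(-15 + 22² - 2*22) = 5780 + (4 + 484 + 88)/(-15 + 484 - 44) = 5780 + 576/425 = 2457076/425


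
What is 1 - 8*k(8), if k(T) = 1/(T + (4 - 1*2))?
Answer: 1/5 ≈ 0.20000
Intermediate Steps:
k(T) = 1/(2 + T) (k(T) = 1/(T + (4 - 2)) = 1/(T + 2) = 1/(2 + T))
1 - 8*k(8) = 1 - 8/(2 + 8) = 1 - 8/10 = 1 - 8*1/10 = 1 - 4/5 = 1/5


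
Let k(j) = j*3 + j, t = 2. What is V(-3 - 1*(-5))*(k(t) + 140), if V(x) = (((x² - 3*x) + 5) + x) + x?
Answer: 1036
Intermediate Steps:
V(x) = 5 + x² - x (V(x) = ((5 + x² - 3*x) + x) + x = (5 + x² - 2*x) + x = 5 + x² - x)
k(j) = 4*j (k(j) = 3*j + j = 4*j)
V(-3 - 1*(-5))*(k(t) + 140) = (5 + (-3 - 1*(-5))² - (-3 - 1*(-5)))*(4*2 + 140) = (5 + (-3 + 5)² - (-3 + 5))*(8 + 140) = (5 + 2² - 1*2)*148 = (5 + 4 - 2)*148 = 7*148 = 1036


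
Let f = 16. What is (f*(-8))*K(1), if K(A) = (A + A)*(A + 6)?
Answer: -1792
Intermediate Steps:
K(A) = 2*A*(6 + A) (K(A) = (2*A)*(6 + A) = 2*A*(6 + A))
(f*(-8))*K(1) = (16*(-8))*(2*1*(6 + 1)) = -256*7 = -128*14 = -1792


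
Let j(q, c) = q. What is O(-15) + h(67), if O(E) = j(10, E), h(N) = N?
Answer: 77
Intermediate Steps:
O(E) = 10
O(-15) + h(67) = 10 + 67 = 77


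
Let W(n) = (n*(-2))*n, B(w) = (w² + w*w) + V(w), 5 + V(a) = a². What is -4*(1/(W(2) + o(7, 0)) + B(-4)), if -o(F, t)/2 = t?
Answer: -343/2 ≈ -171.50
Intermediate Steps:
o(F, t) = -2*t
V(a) = -5 + a²
B(w) = -5 + 3*w² (B(w) = (w² + w*w) + (-5 + w²) = (w² + w²) + (-5 + w²) = 2*w² + (-5 + w²) = -5 + 3*w²)
W(n) = -2*n² (W(n) = (-2*n)*n = -2*n²)
-4*(1/(W(2) + o(7, 0)) + B(-4)) = -4*(1/(-2*2² - 2*0) + (-5 + 3*(-4)²)) = -4*(1/(-2*4 + 0) + (-5 + 3*16)) = -4*(1/(-8 + 0) + (-5 + 48)) = -4*(1/(-8) + 43) = -4*(-⅛ + 43) = -4*343/8 = -343/2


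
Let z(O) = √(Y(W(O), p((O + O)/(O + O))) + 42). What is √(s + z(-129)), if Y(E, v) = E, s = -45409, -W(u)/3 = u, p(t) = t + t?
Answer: √(-45409 + √429) ≈ 213.05*I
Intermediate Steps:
p(t) = 2*t
W(u) = -3*u
z(O) = √(42 - 3*O) (z(O) = √(-3*O + 42) = √(42 - 3*O))
√(s + z(-129)) = √(-45409 + √(42 - 3*(-129))) = √(-45409 + √(42 + 387)) = √(-45409 + √429)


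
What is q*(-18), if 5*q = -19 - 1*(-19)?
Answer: 0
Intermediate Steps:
q = 0 (q = (-19 - 1*(-19))/5 = (-19 + 19)/5 = (1/5)*0 = 0)
q*(-18) = 0*(-18) = 0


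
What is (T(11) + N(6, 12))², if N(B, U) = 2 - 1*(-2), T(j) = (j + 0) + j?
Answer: 676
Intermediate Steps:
T(j) = 2*j (T(j) = j + j = 2*j)
N(B, U) = 4 (N(B, U) = 2 + 2 = 4)
(T(11) + N(6, 12))² = (2*11 + 4)² = (22 + 4)² = 26² = 676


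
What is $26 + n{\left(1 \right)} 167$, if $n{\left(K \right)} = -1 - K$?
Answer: $-308$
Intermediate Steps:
$26 + n{\left(1 \right)} 167 = 26 + \left(-1 - 1\right) 167 = 26 - 334 = -308$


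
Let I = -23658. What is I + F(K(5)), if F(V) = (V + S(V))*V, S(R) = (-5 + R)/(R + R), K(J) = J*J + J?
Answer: -45491/2 ≈ -22746.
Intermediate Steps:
K(J) = J + J² (K(J) = J² + J = J + J²)
S(R) = (-5 + R)/(2*R) (S(R) = (-5 + R)/((2*R)) = (-5 + R)*(1/(2*R)) = (-5 + R)/(2*R))
F(V) = V*(V + (-5 + V)/(2*V)) (F(V) = (V + (-5 + V)/(2*V))*V = V*(V + (-5 + V)/(2*V)))
I + F(K(5)) = -23658 + (-5/2 + (5*(1 + 5))² + (5*(1 + 5))/2) = -23658 + (-5/2 + (5*6)² + (5*6)/2) = -23658 + (-5/2 + 30² + (½)*30) = -23658 + (-5/2 + 900 + 15) = -23658 + 1825/2 = -45491/2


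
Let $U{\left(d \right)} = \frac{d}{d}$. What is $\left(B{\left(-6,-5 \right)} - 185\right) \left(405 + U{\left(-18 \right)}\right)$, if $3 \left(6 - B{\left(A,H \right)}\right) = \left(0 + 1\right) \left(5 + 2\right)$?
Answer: $- \frac{220864}{3} \approx -73621.0$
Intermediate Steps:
$B{\left(A,H \right)} = \frac{11}{3}$ ($B{\left(A,H \right)} = 6 - \frac{\left(0 + 1\right) \left(5 + 2\right)}{3} = 6 - \frac{1 \cdot 7}{3} = 6 - \frac{7}{3} = \frac{11}{3}$)
$U{\left(d \right)} = 1$
$\left(B{\left(-6,-5 \right)} - 185\right) \left(405 + U{\left(-18 \right)}\right) = \left(\frac{11}{3} - 185\right) \left(405 + 1\right) = \left(- \frac{544}{3}\right) 406 = - \frac{220864}{3}$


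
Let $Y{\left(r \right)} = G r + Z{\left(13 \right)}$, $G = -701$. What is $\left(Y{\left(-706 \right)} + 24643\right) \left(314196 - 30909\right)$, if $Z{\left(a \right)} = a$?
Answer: $147185160294$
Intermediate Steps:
$Y{\left(r \right)} = 13 - 701 r$ ($Y{\left(r \right)} = - 701 r + 13 = 13 - 701 r$)
$\left(Y{\left(-706 \right)} + 24643\right) \left(314196 - 30909\right) = \left(\left(13 - -494906\right) + 24643\right) \left(314196 - 30909\right) = \left(\left(13 + 494906\right) + 24643\right) 283287 = \left(494919 + 24643\right) 283287 = 519562 \cdot 283287 = 147185160294$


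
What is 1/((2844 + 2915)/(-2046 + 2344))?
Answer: 298/5759 ≈ 0.051745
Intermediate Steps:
1/((2844 + 2915)/(-2046 + 2344)) = 1/(5759/298) = 298/5759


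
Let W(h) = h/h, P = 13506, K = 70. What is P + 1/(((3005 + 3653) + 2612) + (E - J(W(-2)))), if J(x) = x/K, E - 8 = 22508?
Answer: 30051106684/2225019 ≈ 13506.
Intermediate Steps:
E = 22516 (E = 8 + 22508 = 22516)
W(h) = 1
J(x) = x/70
P + 1/(((3005 + 3653) + 2612) + (E - J(W(-2)))) = 13506 + 1/(((3005 + 3653) + 2612) + (22516 - 1/70)) = 13506 + 1/((6658 + 2612) + (22516 - 1*1/70)) = 13506 + 1/(9270 + (22516 - 1/70)) = 13506 + 1/(9270 + 1576119/70) = 13506 + 1/(2225019/70) = 13506 + 70/2225019 = 30051106684/2225019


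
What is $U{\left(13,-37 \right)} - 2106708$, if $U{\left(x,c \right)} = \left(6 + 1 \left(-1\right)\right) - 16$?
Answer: $-2106719$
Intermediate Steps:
$U{\left(x,c \right)} = -11$ ($U{\left(x,c \right)} = \left(6 - 1\right) - 16 = 5 - 16 = -11$)
$U{\left(13,-37 \right)} - 2106708 = -11 - 2106708 = -2106719$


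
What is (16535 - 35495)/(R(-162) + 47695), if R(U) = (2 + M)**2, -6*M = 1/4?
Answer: -10920960/27474529 ≈ -0.39749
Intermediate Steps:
M = -1/24 (M = -1/(6*4) = -1/6*1/4 = -1/24 ≈ -0.041667)
R(U) = 2209/576 (R(U) = (2 - 1/24)**2 = (47/24)**2 = 2209/576)
(16535 - 35495)/(R(-162) + 47695) = (16535 - 35495)/(2209/576 + 47695) = -18960/27474529/576 = -18960*576/27474529 = -10920960/27474529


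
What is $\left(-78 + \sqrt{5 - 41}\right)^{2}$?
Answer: $6048 - 936 i \approx 6048.0 - 936.0 i$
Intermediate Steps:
$\left(-78 + \sqrt{5 - 41}\right)^{2} = \left(-78 + \sqrt{-36}\right)^{2} = \left(-78 + 6 i\right)^{2}$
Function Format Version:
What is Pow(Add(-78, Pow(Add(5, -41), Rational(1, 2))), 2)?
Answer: Add(6048, Mul(-936, I)) ≈ Add(6048.0, Mul(-936.00, I))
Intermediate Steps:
Pow(Add(-78, Pow(Add(5, -41), Rational(1, 2))), 2) = Pow(Add(-78, Pow(-36, Rational(1, 2))), 2) = Pow(Add(-78, Mul(6, I)), 2)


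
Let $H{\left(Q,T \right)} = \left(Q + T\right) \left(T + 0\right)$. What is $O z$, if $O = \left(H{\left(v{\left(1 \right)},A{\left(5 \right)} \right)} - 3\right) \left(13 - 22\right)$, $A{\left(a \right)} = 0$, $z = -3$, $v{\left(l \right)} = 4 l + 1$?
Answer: $-81$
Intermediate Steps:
$v{\left(l \right)} = 1 + 4 l$
$H{\left(Q,T \right)} = T \left(Q + T\right)$ ($H{\left(Q,T \right)} = \left(Q + T\right) T = T \left(Q + T\right)$)
$O = 27$ ($O = \left(0 \left(\left(1 + 4 \cdot 1\right) + 0\right) - 3\right) \left(13 - 22\right) = \left(0 \left(\left(1 + 4\right) + 0\right) - 3\right) \left(-9\right) = \left(0 \left(5 + 0\right) - 3\right) \left(-9\right) = \left(0 \cdot 5 - 3\right) \left(-9\right) = \left(0 - 3\right) \left(-9\right) = \left(-3\right) \left(-9\right) = 27$)
$O z = 27 \left(-3\right) = -81$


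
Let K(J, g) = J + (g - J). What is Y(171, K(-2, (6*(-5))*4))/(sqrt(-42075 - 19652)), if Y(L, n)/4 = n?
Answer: 480*I*sqrt(61727)/61727 ≈ 1.932*I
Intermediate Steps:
K(J, g) = g
Y(L, n) = 4*n
Y(171, K(-2, (6*(-5))*4))/(sqrt(-42075 - 19652)) = (4*((6*(-5))*4))/(sqrt(-42075 - 19652)) = (4*(-30*4))/(sqrt(-61727)) = (4*(-120))/((I*sqrt(61727))) = -(-480)*I*sqrt(61727)/61727 = 480*I*sqrt(61727)/61727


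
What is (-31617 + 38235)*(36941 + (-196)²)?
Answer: 498712626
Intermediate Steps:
(-31617 + 38235)*(36941 + (-196)²) = 6618*(36941 + 38416) = 6618*75357 = 498712626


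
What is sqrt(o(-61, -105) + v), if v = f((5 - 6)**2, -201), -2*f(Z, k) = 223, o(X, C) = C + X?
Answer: I*sqrt(1110)/2 ≈ 16.658*I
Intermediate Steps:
f(Z, k) = -223/2 (f(Z, k) = -1/2*223 = -223/2)
v = -223/2 ≈ -111.50
sqrt(o(-61, -105) + v) = sqrt((-105 - 61) - 223/2) = sqrt(-166 - 223/2) = sqrt(-555/2) = I*sqrt(1110)/2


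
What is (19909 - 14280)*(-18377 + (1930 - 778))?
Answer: -96959525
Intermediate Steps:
(19909 - 14280)*(-18377 + (1930 - 778)) = 5629*(-18377 + 1152) = 5629*(-17225) = -96959525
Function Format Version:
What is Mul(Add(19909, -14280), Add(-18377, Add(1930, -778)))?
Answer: -96959525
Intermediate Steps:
Mul(Add(19909, -14280), Add(-18377, Add(1930, -778))) = Mul(5629, Add(-18377, 1152)) = Mul(5629, -17225) = -96959525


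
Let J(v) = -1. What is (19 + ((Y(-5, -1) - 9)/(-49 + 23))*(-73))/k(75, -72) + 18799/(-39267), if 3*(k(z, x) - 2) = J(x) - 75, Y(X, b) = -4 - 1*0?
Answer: 42605/157068 ≈ 0.27125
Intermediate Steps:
Y(X, b) = -4 (Y(X, b) = -4 + 0 = -4)
k(z, x) = -70/3 (k(z, x) = 2 + (-1 - 75)/3 = 2 + (⅓)*(-76) = 2 - 76/3 = -70/3)
(19 + ((Y(-5, -1) - 9)/(-49 + 23))*(-73))/k(75, -72) + 18799/(-39267) = (19 + ((-4 - 9)/(-49 + 23))*(-73))/(-70/3) + 18799/(-39267) = (19 - 13/(-26)*(-73))*(-3/70) + 18799*(-1/39267) = (19 - 13*(-1/26)*(-73))*(-3/70) - 18799/39267 = (19 + (½)*(-73))*(-3/70) - 18799/39267 = (19 - 73/2)*(-3/70) - 18799/39267 = -35/2*(-3/70) - 18799/39267 = ¾ - 18799/39267 = 42605/157068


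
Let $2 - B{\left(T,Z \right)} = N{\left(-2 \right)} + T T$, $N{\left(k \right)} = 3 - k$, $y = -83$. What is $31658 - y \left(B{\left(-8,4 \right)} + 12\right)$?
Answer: $27093$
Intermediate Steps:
$B{\left(T,Z \right)} = -3 - T^{2}$ ($B{\left(T,Z \right)} = 2 - \left(\left(3 - -2\right) + T T\right) = 2 - \left(\left(3 + 2\right) + T^{2}\right) = 2 - \left(5 + T^{2}\right) = -3 - T^{2}$)
$31658 - y \left(B{\left(-8,4 \right)} + 12\right) = 31658 - - 83 \left(\left(-3 - \left(-8\right)^{2}\right) + 12\right) = 31658 - - 83 \left(\left(-3 - 64\right) + 12\right) = 31658 - - 83 \left(-67 + 12\right) = 31658 - \left(-83\right) \left(-55\right) = 31658 - 4565 = 27093$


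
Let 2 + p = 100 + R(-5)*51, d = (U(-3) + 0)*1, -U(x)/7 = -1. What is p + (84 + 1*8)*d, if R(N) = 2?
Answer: 844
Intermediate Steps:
U(x) = 7 (U(x) = -7*(-1) = 7)
d = 7 (d = (7 + 0)*1 = 7*1 = 7)
p = 200 (p = -2 + (100 + 2*51) = -2 + (100 + 102) = -2 + 202 = 200)
p + (84 + 1*8)*d = 200 + (84 + 1*8)*7 = 200 + (84 + 8)*7 = 200 + 92*7 = 200 + 644 = 844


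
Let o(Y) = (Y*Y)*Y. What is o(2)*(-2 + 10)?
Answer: 64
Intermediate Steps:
o(Y) = Y**3 (o(Y) = Y**2*Y = Y**3)
o(2)*(-2 + 10) = 2**3*(-2 + 10) = 8*8 = 64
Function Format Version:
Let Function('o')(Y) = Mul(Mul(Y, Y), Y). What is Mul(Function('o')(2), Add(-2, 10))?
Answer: 64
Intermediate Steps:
Function('o')(Y) = Pow(Y, 3) (Function('o')(Y) = Mul(Pow(Y, 2), Y) = Pow(Y, 3))
Mul(Function('o')(2), Add(-2, 10)) = Mul(Pow(2, 3), Add(-2, 10)) = Mul(8, 8) = 64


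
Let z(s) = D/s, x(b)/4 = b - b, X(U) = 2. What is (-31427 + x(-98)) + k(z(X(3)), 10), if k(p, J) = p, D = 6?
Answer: -31424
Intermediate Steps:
x(b) = 0 (x(b) = 4*(b - b) = 4*0 = 0)
z(s) = 6/s
(-31427 + x(-98)) + k(z(X(3)), 10) = (-31427 + 0) + 6/2 = -31427 + 6*(1/2) = -31427 + 3 = -31424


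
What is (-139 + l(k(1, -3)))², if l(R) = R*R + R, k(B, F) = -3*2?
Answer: 11881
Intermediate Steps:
k(B, F) = -6
l(R) = R + R² (l(R) = R² + R = R + R²)
(-139 + l(k(1, -3)))² = (-139 - 6*(1 - 6))² = (-139 - 6*(-5))² = (-139 + 30)² = (-109)² = 11881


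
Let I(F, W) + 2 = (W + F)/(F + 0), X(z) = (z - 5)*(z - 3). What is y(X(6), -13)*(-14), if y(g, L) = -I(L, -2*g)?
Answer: -98/13 ≈ -7.5385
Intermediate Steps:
X(z) = (-5 + z)*(-3 + z)
I(F, W) = -2 + (F + W)/F (I(F, W) = -2 + (W + F)/(F + 0) = -2 + (F + W)/F)
y(g, L) = -(-L - 2*g)/L (y(g, L) = -(-2*g - L)/L = -(-L - 2*g)/L)
y(X(6), -13)*(-14) = ((-13 + 2*(15 + 6**2 - 8*6))/(-13))*(-14) = -(-13 + 2*(15 + 36 - 48))/13*(-14) = -(-13 + 2*3)/13*(-14) = -(-13 + 6)/13*(-14) = -1/13*(-7)*(-14) = (7/13)*(-14) = -98/13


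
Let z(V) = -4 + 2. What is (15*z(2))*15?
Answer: -450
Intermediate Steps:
z(V) = -2
(15*z(2))*15 = (15*(-2))*15 = -30*15 = -450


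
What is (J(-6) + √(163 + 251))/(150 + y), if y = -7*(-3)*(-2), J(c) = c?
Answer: -1/18 + √46/36 ≈ 0.13284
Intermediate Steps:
y = -42 (y = 21*(-2) = -42)
(J(-6) + √(163 + 251))/(150 + y) = (-6 + √(163 + 251))/(150 - 42) = (-6 + √414)/108 = (-6 + 3*√46)*(1/108) = -1/18 + √46/36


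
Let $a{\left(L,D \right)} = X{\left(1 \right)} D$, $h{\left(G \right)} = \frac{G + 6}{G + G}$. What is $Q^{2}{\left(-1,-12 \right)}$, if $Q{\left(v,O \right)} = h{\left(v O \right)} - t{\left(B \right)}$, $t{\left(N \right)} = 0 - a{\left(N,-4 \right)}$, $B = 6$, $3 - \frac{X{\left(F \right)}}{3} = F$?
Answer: $\frac{8649}{16} \approx 540.56$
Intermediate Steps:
$X{\left(F \right)} = 9 - 3 F$
$h{\left(G \right)} = \frac{6 + G}{2 G}$
$a{\left(L,D \right)} = 6 D$ ($a{\left(L,D \right)} = \left(9 - 3\right) D = 6 D$)
$t{\left(N \right)} = 24$ ($t{\left(N \right)} = 0 - 6 \left(-4\right) = 0 - -24 = 0 + 24 = 24$)
$Q{\left(v,O \right)} = -24 + \frac{6 + O v}{2 O v}$ ($Q{\left(v,O \right)} = \frac{6 + v O}{2 v O} - 24 = \frac{6 + O v}{2 O v} - 24 = -24 + \frac{6 + O v}{2 O v}$)
$Q^{2}{\left(-1,-12 \right)} = \left(- \frac{47}{2} + \frac{3}{\left(-12\right) \left(-1\right)}\right)^{2} = \left(- \frac{47}{2} + 3 \left(- \frac{1}{12}\right) \left(-1\right)\right)^{2} = \left(- \frac{47}{2} + \frac{1}{4}\right)^{2} = \left(- \frac{93}{4}\right)^{2} = \frac{8649}{16}$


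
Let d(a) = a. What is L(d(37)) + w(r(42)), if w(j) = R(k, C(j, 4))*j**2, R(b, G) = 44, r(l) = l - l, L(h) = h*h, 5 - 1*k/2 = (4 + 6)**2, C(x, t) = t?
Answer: 1369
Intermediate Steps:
k = -190 (k = 10 - 2*(4 + 6)**2 = 10 - 2*10**2 = 10 - 2*100 = 10 - 200 = -190)
L(h) = h**2
r(l) = 0
w(j) = 44*j**2
L(d(37)) + w(r(42)) = 37**2 + 44*0**2 = 1369 + 44*0 = 1369 + 0 = 1369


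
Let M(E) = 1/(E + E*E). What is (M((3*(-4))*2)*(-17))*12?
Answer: -17/46 ≈ -0.36957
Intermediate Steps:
M(E) = 1/(E + E²)
(M((3*(-4))*2)*(-17))*12 = ((1/((((3*(-4))*2))*(1 + (3*(-4))*2)))*(-17))*12 = ((1/(((-12*2))*(1 - 12*2)))*(-17))*12 = ((1/((-24)*(1 - 24)))*(-17))*12 = (-1/24/(-23)*(-17))*12 = (-1/24*(-1/23)*(-17))*12 = ((1/552)*(-17))*12 = -17/552*12 = -17/46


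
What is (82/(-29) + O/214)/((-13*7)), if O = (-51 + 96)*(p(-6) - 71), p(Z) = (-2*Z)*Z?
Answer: 204163/564746 ≈ 0.36151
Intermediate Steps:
p(Z) = -2*Z²
O = -6435 (O = (-51 + 96)*(-2*(-6)² - 71) = 45*(-2*36 - 71) = 45*(-72 - 71) = 45*(-143) = -6435)
(82/(-29) + O/214)/((-13*7)) = (82/(-29) - 6435/214)/((-13*7)) = (82*(-1/29) - 6435*1/214)/(-91) = (-82/29 - 6435/214)*(-1/91) = -204163/6206*(-1/91) = 204163/564746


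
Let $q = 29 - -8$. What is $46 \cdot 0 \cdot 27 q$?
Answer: $0$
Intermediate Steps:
$q = 37$ ($q = 29 + 8 = 37$)
$46 \cdot 0 \cdot 27 q = 46 \cdot 0 \cdot 27 \cdot 37 = 46 \cdot 0 \cdot 37 = 0 \cdot 37 = 0$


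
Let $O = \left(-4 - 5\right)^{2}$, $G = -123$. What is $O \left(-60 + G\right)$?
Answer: $-14823$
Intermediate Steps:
$O = 81$ ($O = \left(-9\right)^{2} = 81$)
$O \left(-60 + G\right) = 81 \left(-60 - 123\right) = 81 \left(-183\right) = -14823$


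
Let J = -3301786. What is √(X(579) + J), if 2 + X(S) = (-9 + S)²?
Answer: 2*I*√744222 ≈ 1725.4*I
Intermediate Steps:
X(S) = -2 + (-9 + S)²
√(X(579) + J) = √((-2 + (-9 + 579)²) - 3301786) = √((-2 + 570²) - 3301786) = √((-2 + 324900) - 3301786) = √(324898 - 3301786) = √(-2976888) = 2*I*√744222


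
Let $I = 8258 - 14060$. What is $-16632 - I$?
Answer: $-10830$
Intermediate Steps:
$I = -5802$ ($I = 8258 - 14060 = -5802$)
$-16632 - I = -16632 - -5802 = -16632 + 5802 = -10830$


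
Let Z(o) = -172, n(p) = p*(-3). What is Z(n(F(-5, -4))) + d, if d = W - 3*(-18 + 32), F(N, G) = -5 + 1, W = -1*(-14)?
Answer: -200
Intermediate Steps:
W = 14
F(N, G) = -4
n(p) = -3*p
d = -28 (d = 14 - 3*(-18 + 32) = 14 - 3*14 = 14 - 42 = -28)
Z(n(F(-5, -4))) + d = -172 - 28 = -200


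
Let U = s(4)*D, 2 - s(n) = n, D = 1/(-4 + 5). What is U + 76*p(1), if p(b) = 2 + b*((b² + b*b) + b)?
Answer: 378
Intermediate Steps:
D = 1 (D = 1/1 = 1)
s(n) = 2 - n
p(b) = 2 + b*(b + 2*b²) (p(b) = 2 + b*((b² + b²) + b) = 2 + b*(2*b² + b) = 2 + b*(b + 2*b²))
U = -2 (U = (2 - 1*4)*1 = (2 - 4)*1 = -2*1 = -2)
U + 76*p(1) = -2 + 76*(2 + 1² + 2*1³) = -2 + 76*(2 + 1 + 2*1) = -2 + 76*(2 + 1 + 2) = -2 + 76*5 = -2 + 380 = 378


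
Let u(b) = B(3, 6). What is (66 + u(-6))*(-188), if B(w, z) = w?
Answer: -12972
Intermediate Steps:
u(b) = 3
(66 + u(-6))*(-188) = (66 + 3)*(-188) = 69*(-188) = -12972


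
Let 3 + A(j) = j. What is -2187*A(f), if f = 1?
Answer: 4374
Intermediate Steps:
A(j) = -3 + j
-2187*A(f) = -2187*(-3 + 1) = -2187*(-2) = 4374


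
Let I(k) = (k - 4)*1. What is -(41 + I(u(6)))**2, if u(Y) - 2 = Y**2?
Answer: -5625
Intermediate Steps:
u(Y) = 2 + Y**2
I(k) = -4 + k (I(k) = (-4 + k)*1 = -4 + k)
-(41 + I(u(6)))**2 = -(41 + (-4 + (2 + 6**2)))**2 = -(41 + (-4 + (2 + 36)))**2 = -(41 + (-4 + 38))**2 = -(41 + 34)**2 = -1*75**2 = -1*5625 = -5625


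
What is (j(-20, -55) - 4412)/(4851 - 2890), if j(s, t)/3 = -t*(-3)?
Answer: -4907/1961 ≈ -2.5023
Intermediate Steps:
j(s, t) = 9*t (j(s, t) = 3*(-t*(-3)) = 3*(3*t) = 9*t)
(j(-20, -55) - 4412)/(4851 - 2890) = (9*(-55) - 4412)/(4851 - 2890) = (-495 - 4412)/1961 = -4907*1/1961 = -4907/1961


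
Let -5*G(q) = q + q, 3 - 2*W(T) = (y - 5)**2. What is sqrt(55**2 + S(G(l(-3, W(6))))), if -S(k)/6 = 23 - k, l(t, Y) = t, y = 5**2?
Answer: sqrt(72355)/5 ≈ 53.798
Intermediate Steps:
y = 25
W(T) = -397/2 (W(T) = 3/2 - (25 - 5)**2/2 = 3/2 - 1/2*20**2 = 3/2 - 1/2*400 = 3/2 - 200 = -397/2)
G(q) = -2*q/5 (G(q) = -(q + q)/5 = -2*q/5)
S(k) = -138 + 6*k (S(k) = -6*(23 - k) = -138 + 6*k)
sqrt(55**2 + S(G(l(-3, W(6))))) = sqrt(55**2 + (-138 + 6*(-2/5*(-3)))) = sqrt(3025 + (-138 + 6*(6/5))) = sqrt(3025 + (-138 + 36/5)) = sqrt(3025 - 654/5) = sqrt(14471/5) = sqrt(72355)/5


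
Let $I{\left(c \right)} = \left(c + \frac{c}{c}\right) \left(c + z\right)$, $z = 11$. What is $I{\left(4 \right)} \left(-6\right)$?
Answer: $-450$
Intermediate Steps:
$I{\left(c \right)} = \left(1 + c\right) \left(11 + c\right)$ ($I{\left(c \right)} = \left(c + \frac{c}{c}\right) \left(c + 11\right) = \left(c + 1\right) \left(11 + c\right) = \left(1 + c\right) \left(11 + c\right)$)
$I{\left(4 \right)} \left(-6\right) = \left(11 + 4^{2} + 12 \cdot 4\right) \left(-6\right) = \left(11 + 16 + 48\right) \left(-6\right) = 75 \left(-6\right) = -450$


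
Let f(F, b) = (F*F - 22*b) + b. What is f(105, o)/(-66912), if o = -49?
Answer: -49/272 ≈ -0.18015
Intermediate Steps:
f(F, b) = F**2 - 21*b (f(F, b) = (F**2 - 22*b) + b = F**2 - 21*b)
f(105, o)/(-66912) = (105**2 - 21*(-49))/(-66912) = (11025 + 1029)*(-1/66912) = 12054*(-1/66912) = -49/272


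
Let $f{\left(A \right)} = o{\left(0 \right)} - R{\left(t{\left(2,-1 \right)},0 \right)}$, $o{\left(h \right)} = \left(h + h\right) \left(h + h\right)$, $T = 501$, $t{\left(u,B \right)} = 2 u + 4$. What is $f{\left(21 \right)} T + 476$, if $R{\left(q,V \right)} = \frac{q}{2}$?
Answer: $-1528$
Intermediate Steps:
$t{\left(u,B \right)} = 4 + 2 u$
$R{\left(q,V \right)} = \frac{q}{2}$ ($R{\left(q,V \right)} = q \frac{1}{2} = \frac{q}{2}$)
$o{\left(h \right)} = 4 h^{2}$ ($o{\left(h \right)} = 2 h 2 h = 4 h^{2}$)
$f{\left(A \right)} = -4$ ($f{\left(A \right)} = 4 \cdot 0^{2} - \frac{4 + 2 \cdot 2}{2} = 4 \cdot 0 - \frac{4 + 4}{2} = 0 - \frac{1}{2} \cdot 8 = 0 - 4 = -4$)
$f{\left(21 \right)} T + 476 = \left(-4\right) 501 + 476 = -2004 + 476 = -1528$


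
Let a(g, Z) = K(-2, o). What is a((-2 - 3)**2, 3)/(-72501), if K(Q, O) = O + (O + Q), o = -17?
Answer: 12/24167 ≈ 0.00049654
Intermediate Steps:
K(Q, O) = Q + 2*O
a(g, Z) = -36 (a(g, Z) = -2 + 2*(-17) = -2 - 34 = -36)
a((-2 - 3)**2, 3)/(-72501) = -36/(-72501) = -36*(-1/72501) = 12/24167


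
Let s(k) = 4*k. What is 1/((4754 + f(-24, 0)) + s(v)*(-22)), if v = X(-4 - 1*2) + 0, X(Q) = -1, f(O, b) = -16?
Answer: 1/4826 ≈ 0.00020721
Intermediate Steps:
v = -1 (v = -1 + 0 = -1)
1/((4754 + f(-24, 0)) + s(v)*(-22)) = 1/((4754 - 16) + (4*(-1))*(-22)) = 1/(4738 - 4*(-22)) = 1/(4738 + 88) = 1/4826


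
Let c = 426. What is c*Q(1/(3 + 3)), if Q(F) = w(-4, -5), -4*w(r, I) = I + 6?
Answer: -213/2 ≈ -106.50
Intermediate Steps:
w(r, I) = -3/2 - I/4 (w(r, I) = -(I + 6)/4 = -(6 + I)/4 = -3/2 - I/4)
Q(F) = -¼ (Q(F) = -3/2 - ¼*(-5) = -3/2 + 5/4 = -¼)
c*Q(1/(3 + 3)) = 426*(-¼) = -213/2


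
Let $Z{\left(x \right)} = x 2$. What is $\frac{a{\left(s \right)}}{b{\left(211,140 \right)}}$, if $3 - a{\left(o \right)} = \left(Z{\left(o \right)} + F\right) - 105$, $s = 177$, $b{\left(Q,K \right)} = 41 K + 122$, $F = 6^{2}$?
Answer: $- \frac{47}{977} \approx -0.048106$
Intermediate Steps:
$F = 36$
$Z{\left(x \right)} = 2 x$
$b{\left(Q,K \right)} = 122 + 41 K$
$a{\left(o \right)} = 72 - 2 o$ ($a{\left(o \right)} = 3 - \left(\left(2 o + 36\right) - 105\right) = 3 - \left(\left(36 + 2 o\right) - 105\right) = 3 - \left(-69 + 2 o\right) = 72 - 2 o$)
$\frac{a{\left(s \right)}}{b{\left(211,140 \right)}} = \frac{72 - 354}{122 + 41 \cdot 140} = \frac{72 - 354}{122 + 5740} = - \frac{282}{5862} = \left(-282\right) \frac{1}{5862} = - \frac{47}{977}$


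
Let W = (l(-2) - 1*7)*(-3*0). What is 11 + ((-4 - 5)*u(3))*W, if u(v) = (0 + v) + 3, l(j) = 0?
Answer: 11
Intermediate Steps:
u(v) = 3 + v (u(v) = v + 3 = 3 + v)
W = 0 (W = (0 - 1*7)*(-3*0) = (0 - 7)*0 = -7*0 = 0)
11 + ((-4 - 5)*u(3))*W = 11 + ((-4 - 5)*(3 + 3))*0 = 11 - 9*6*0 = 11 - 54*0 = 11 + 0 = 11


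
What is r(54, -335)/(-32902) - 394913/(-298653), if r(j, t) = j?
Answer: 6488650132/4913140503 ≈ 1.3207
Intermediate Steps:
r(54, -335)/(-32902) - 394913/(-298653) = 54/(-32902) - 394913/(-298653) = 54*(-1/32902) - 394913*(-1/298653) = -27/16451 + 394913/298653 = 6488650132/4913140503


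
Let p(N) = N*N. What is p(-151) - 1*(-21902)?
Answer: 44703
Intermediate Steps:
p(N) = N²
p(-151) - 1*(-21902) = (-151)² - 1*(-21902) = 22801 + 21902 = 44703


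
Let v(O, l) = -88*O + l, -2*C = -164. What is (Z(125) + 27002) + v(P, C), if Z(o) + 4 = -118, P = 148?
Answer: 13938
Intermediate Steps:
Z(o) = -122 (Z(o) = -4 - 118 = -122)
C = 82 (C = -½*(-164) = 82)
v(O, l) = l - 88*O
(Z(125) + 27002) + v(P, C) = (-122 + 27002) + (82 - 88*148) = 26880 + (82 - 13024) = 26880 - 12942 = 13938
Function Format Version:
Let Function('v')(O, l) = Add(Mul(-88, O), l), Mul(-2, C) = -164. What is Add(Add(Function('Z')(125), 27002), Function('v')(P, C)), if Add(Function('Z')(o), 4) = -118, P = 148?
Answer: 13938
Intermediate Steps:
Function('Z')(o) = -122 (Function('Z')(o) = Add(-4, -118) = -122)
C = 82 (C = Mul(Rational(-1, 2), -164) = 82)
Function('v')(O, l) = Add(l, Mul(-88, O))
Add(Add(Function('Z')(125), 27002), Function('v')(P, C)) = Add(Add(-122, 27002), Add(82, Mul(-88, 148))) = Add(26880, Add(82, -13024)) = Add(26880, -12942) = 13938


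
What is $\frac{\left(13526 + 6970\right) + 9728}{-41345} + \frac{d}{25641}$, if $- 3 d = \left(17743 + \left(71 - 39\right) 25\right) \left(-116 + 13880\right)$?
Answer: $- \frac{4527944132}{1364385} \approx -3318.7$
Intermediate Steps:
$d = -85075284$ ($d = - \frac{\left(17743 + \left(71 - 39\right) 25\right) \left(-116 + 13880\right)}{3} = - \frac{\left(17743 + 32 \cdot 25\right) 13764}{3} = - \frac{\left(17743 + 800\right) 13764}{3} = - \frac{18543 \cdot 13764}{3} = \left(- \frac{1}{3}\right) 255225852 = -85075284$)
$\frac{\left(13526 + 6970\right) + 9728}{-41345} + \frac{d}{25641} = \frac{\left(13526 + 6970\right) + 9728}{-41345} - \frac{85075284}{25641} = \left(20496 + 9728\right) \left(- \frac{1}{41345}\right) - \frac{109492}{33} = 30224 \left(- \frac{1}{41345}\right) - \frac{109492}{33} = - \frac{30224}{41345} - \frac{109492}{33} = - \frac{4527944132}{1364385}$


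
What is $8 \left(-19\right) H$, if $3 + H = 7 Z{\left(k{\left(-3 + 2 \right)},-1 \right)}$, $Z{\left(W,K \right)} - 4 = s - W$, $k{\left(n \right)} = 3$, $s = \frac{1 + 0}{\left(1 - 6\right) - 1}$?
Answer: $- \frac{1292}{3} \approx -430.67$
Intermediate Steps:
$s = - \frac{1}{6}$ ($s = 1 \frac{1}{\left(1 - 6\right) - 1} = 1 \frac{1}{-5 - 1} = 1 \frac{1}{-6} = 1 \left(- \frac{1}{6}\right) = - \frac{1}{6} \approx -0.16667$)
$Z{\left(W,K \right)} = \frac{23}{6} - W$ ($Z{\left(W,K \right)} = 4 - \left(\frac{1}{6} + W\right) = \frac{23}{6} - W$)
$H = \frac{17}{6}$ ($H = -3 + 7 \left(\frac{23}{6} - 3\right) = -3 + 7 \cdot \frac{5}{6} = -3 + \frac{35}{6} = \frac{17}{6} \approx 2.8333$)
$8 \left(-19\right) H = 8 \left(-19\right) \frac{17}{6} = \left(-152\right) \frac{17}{6} = - \frac{1292}{3}$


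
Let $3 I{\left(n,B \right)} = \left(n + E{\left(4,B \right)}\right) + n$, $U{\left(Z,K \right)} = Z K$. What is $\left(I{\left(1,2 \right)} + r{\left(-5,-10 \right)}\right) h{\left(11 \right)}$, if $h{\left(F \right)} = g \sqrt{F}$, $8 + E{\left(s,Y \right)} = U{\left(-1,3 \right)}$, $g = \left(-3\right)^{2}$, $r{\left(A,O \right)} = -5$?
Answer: $- 72 \sqrt{11} \approx -238.8$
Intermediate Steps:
$U{\left(Z,K \right)} = K Z$
$g = 9$
$E{\left(s,Y \right)} = -11$ ($E{\left(s,Y \right)} = -8 + 3 \left(-1\right) = -8 - 3 = -11$)
$h{\left(F \right)} = 9 \sqrt{F}$
$I{\left(n,B \right)} = - \frac{11}{3} + \frac{2 n}{3}$ ($I{\left(n,B \right)} = \frac{\left(n - 11\right) + n}{3} = \frac{\left(-11 + n\right) + n}{3} = \frac{-11 + 2 n}{3} = - \frac{11}{3} + \frac{2 n}{3}$)
$\left(I{\left(1,2 \right)} + r{\left(-5,-10 \right)}\right) h{\left(11 \right)} = \left(\left(- \frac{11}{3} + \frac{2}{3} \cdot 1\right) - 5\right) 9 \sqrt{11} = \left(\left(- \frac{11}{3} + \frac{2}{3}\right) - 5\right) 9 \sqrt{11} = \left(-3 - 5\right) 9 \sqrt{11} = - 8 \cdot 9 \sqrt{11} = - 72 \sqrt{11}$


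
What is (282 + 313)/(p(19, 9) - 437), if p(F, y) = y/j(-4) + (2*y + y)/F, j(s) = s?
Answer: -9044/6655 ≈ -1.3590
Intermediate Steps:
p(F, y) = -y/4 + 3*y/F (p(F, y) = y/(-4) + (2*y + y)/F = y*(-¼) + (3*y)/F = -y/4 + 3*y/F)
(282 + 313)/(p(19, 9) - 437) = (282 + 313)/((¼)*9*(12 - 1*19)/19 - 437) = 595/((¼)*9*(1/19)*(12 - 19) - 437) = 595/((¼)*9*(1/19)*(-7) - 437) = 595/(-63/76 - 437) = 595/(-33275/76) = 595*(-76/33275) = -9044/6655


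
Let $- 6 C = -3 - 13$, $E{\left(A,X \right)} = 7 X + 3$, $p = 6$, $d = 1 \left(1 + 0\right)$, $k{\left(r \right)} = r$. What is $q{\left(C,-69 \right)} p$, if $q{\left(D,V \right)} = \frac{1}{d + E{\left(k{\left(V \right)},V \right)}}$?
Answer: $- \frac{6}{479} \approx -0.012526$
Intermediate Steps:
$d = 1$ ($d = 1 \cdot 1 = 1$)
$E{\left(A,X \right)} = 3 + 7 X$
$C = \frac{8}{3}$ ($C = - \frac{-3 - 13}{6} = \left(- \frac{1}{6}\right) \left(-16\right) = \frac{8}{3} \approx 2.6667$)
$q{\left(D,V \right)} = \frac{1}{4 + 7 V}$ ($q{\left(D,V \right)} = \frac{1}{1 + \left(3 + 7 V\right)} = \frac{1}{4 + 7 V}$)
$q{\left(C,-69 \right)} p = \frac{1}{4 + 7 \left(-69\right)} 6 = \frac{1}{4 - 483} \cdot 6 = \frac{1}{-479} \cdot 6 = \left(- \frac{1}{479}\right) 6 = - \frac{6}{479}$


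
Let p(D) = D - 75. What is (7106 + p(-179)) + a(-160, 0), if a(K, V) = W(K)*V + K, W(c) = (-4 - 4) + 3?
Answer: 6692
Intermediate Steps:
p(D) = -75 + D
W(c) = -5 (W(c) = -8 + 3 = -5)
a(K, V) = K - 5*V (a(K, V) = -5*V + K = K - 5*V)
(7106 + p(-179)) + a(-160, 0) = (7106 + (-75 - 179)) + (-160 - 5*0) = (7106 - 254) + (-160 + 0) = 6852 - 160 = 6692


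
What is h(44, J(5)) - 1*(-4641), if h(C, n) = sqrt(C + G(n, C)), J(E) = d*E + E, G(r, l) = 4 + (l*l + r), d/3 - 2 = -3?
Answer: 4641 + sqrt(1974) ≈ 4685.4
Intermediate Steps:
d = -3 (d = 6 + 3*(-3) = 6 - 9 = -3)
G(r, l) = 4 + r + l**2 (G(r, l) = 4 + (l**2 + r) = 4 + (r + l**2) = 4 + r + l**2)
J(E) = -2*E (J(E) = -3*E + E = -2*E)
h(C, n) = sqrt(4 + C + n + C**2) (h(C, n) = sqrt(C + (4 + n + C**2)) = sqrt(4 + C + n + C**2))
h(44, J(5)) - 1*(-4641) = sqrt(4 + 44 - 2*5 + 44**2) - 1*(-4641) = sqrt(4 + 44 - 10 + 1936) + 4641 = sqrt(1974) + 4641 = 4641 + sqrt(1974)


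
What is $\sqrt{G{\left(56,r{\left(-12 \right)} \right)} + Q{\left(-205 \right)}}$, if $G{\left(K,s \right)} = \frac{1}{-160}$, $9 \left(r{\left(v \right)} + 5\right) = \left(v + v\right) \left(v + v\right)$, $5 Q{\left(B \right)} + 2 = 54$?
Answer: $\frac{\sqrt{16630}}{40} \approx 3.2239$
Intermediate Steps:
$Q{\left(B \right)} = \frac{52}{5}$ ($Q{\left(B \right)} = - \frac{2}{5} + \frac{1}{5} \cdot 54 = - \frac{2}{5} + \frac{54}{5} = \frac{52}{5}$)
$r{\left(v \right)} = -5 + \frac{4 v^{2}}{9}$ ($r{\left(v \right)} = -5 + \frac{\left(v + v\right) \left(v + v\right)}{9} = -5 + \frac{2 v 2 v}{9} = -5 + \frac{4 v^{2}}{9}$)
$G{\left(K,s \right)} = - \frac{1}{160}$
$\sqrt{G{\left(56,r{\left(-12 \right)} \right)} + Q{\left(-205 \right)}} = \sqrt{- \frac{1}{160} + \frac{52}{5}} = \sqrt{\frac{1663}{160}} = \frac{\sqrt{16630}}{40}$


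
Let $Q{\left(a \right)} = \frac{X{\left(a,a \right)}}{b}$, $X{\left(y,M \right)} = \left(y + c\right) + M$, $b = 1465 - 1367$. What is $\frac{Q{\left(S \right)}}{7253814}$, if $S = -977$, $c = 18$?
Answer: $- \frac{484}{177718443} \approx -2.7234 \cdot 10^{-6}$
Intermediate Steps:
$b = 98$
$X{\left(y,M \right)} = 18 + M + y$ ($X{\left(y,M \right)} = \left(y + 18\right) + M = \left(18 + y\right) + M = 18 + M + y$)
$Q{\left(a \right)} = \frac{9}{49} + \frac{a}{49}$ ($Q{\left(a \right)} = \frac{18 + a + a}{98} = \left(18 + 2 a\right) \frac{1}{98} = \frac{9}{49} + \frac{a}{49}$)
$\frac{Q{\left(S \right)}}{7253814} = \frac{\frac{9}{49} + \frac{1}{49} \left(-977\right)}{7253814} = \left(\frac{9}{49} - \frac{977}{49}\right) \frac{1}{7253814} = \left(- \frac{968}{49}\right) \frac{1}{7253814} = - \frac{484}{177718443}$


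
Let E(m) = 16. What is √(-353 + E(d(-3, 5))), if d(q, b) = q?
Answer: I*√337 ≈ 18.358*I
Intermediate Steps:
√(-353 + E(d(-3, 5))) = √(-353 + 16) = √(-337) = I*√337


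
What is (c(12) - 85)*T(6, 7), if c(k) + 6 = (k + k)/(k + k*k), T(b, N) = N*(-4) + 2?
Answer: 2362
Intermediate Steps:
T(b, N) = 2 - 4*N (T(b, N) = -4*N + 2 = 2 - 4*N)
c(k) = -6 + 2*k/(k + k²) (c(k) = -6 + (k + k)/(k + k*k) = -6 + (2*k)/(k + k²) = -6 + 2*k/(k + k²))
(c(12) - 85)*T(6, 7) = (2*(-2 - 3*12)/(1 + 12) - 85)*(2 - 4*7) = (2*(-2 - 36)/13 - 85)*(2 - 28) = (2*(1/13)*(-38) - 85)*(-26) = (-76/13 - 85)*(-26) = -1181/13*(-26) = 2362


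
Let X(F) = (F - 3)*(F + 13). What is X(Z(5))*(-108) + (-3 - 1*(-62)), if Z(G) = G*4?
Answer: -60529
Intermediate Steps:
Z(G) = 4*G
X(F) = (-3 + F)*(13 + F)
X(Z(5))*(-108) + (-3 - 1*(-62)) = (-39 + (4*5)**2 + 10*(4*5))*(-108) + (-3 - 1*(-62)) = (-39 + 20**2 + 10*20)*(-108) + (-3 + 62) = (-39 + 400 + 200)*(-108) + 59 = 561*(-108) + 59 = -60588 + 59 = -60529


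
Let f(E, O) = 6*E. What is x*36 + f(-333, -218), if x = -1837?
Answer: -68130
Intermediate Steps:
x*36 + f(-333, -218) = -1837*36 + 6*(-333) = -66132 - 1998 = -68130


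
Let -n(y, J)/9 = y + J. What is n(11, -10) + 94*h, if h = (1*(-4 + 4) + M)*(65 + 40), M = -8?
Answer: -78969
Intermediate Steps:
n(y, J) = -9*J - 9*y (n(y, J) = -9*(y + J) = -9*(J + y) = -9*J - 9*y)
h = -840 (h = (1*(-4 + 4) - 8)*(65 + 40) = (1*0 - 8)*105 = (0 - 8)*105 = -8*105 = -840)
n(11, -10) + 94*h = (-9*(-10) - 9*11) + 94*(-840) = (90 - 99) - 78960 = -9 - 78960 = -78969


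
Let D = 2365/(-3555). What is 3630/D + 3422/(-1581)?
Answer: -371097176/67983 ≈ -5458.7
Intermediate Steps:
D = -473/711 (D = 2365*(-1/3555) = -473/711 ≈ -0.66526)
3630/D + 3422/(-1581) = 3630/(-473/711) + 3422/(-1581) = 3630*(-711/473) + 3422*(-1/1581) = -234630/43 - 3422/1581 = -371097176/67983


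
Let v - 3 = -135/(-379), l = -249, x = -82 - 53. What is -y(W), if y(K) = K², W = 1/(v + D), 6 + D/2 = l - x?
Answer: -143641/8043937344 ≈ -1.7857e-5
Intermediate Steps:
x = -135
v = 1272/379 (v = 3 - 135/(-379) = 3 - 135*(-1/379) = 3 + 135/379 = 1272/379 ≈ 3.3562)
D = -240 (D = -12 + 2*(-249 - 1*(-135)) = -12 + 2*(-249 + 135) = -12 + 2*(-114) = -12 - 228 = -240)
W = -379/89688 (W = 1/(1272/379 - 240) = 1/(-89688/379) = -379/89688 ≈ -0.0042258)
-y(W) = -(-379/89688)² = -1*143641/8043937344 = -143641/8043937344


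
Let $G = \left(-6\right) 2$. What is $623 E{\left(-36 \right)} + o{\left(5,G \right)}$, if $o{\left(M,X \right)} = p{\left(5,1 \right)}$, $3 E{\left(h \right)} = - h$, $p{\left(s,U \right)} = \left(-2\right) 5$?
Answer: $7466$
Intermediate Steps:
$p{\left(s,U \right)} = -10$
$G = -12$
$E{\left(h \right)} = - \frac{h}{3}$ ($E{\left(h \right)} = \frac{\left(-1\right) h}{3} = - \frac{h}{3}$)
$o{\left(M,X \right)} = -10$
$623 E{\left(-36 \right)} + o{\left(5,G \right)} = 623 \left(\left(- \frac{1}{3}\right) \left(-36\right)\right) - 10 = 623 \cdot 12 - 10 = 7476 - 10 = 7466$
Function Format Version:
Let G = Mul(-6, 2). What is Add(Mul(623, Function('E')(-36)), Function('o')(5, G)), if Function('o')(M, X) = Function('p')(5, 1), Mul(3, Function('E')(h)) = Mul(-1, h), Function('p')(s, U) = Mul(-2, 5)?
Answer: 7466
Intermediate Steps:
Function('p')(s, U) = -10
G = -12
Function('E')(h) = Mul(Rational(-1, 3), h) (Function('E')(h) = Mul(Rational(1, 3), Mul(-1, h)) = Mul(Rational(-1, 3), h))
Function('o')(M, X) = -10
Add(Mul(623, Function('E')(-36)), Function('o')(5, G)) = Add(Mul(623, Mul(Rational(-1, 3), -36)), -10) = Add(Mul(623, 12), -10) = Add(7476, -10) = 7466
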